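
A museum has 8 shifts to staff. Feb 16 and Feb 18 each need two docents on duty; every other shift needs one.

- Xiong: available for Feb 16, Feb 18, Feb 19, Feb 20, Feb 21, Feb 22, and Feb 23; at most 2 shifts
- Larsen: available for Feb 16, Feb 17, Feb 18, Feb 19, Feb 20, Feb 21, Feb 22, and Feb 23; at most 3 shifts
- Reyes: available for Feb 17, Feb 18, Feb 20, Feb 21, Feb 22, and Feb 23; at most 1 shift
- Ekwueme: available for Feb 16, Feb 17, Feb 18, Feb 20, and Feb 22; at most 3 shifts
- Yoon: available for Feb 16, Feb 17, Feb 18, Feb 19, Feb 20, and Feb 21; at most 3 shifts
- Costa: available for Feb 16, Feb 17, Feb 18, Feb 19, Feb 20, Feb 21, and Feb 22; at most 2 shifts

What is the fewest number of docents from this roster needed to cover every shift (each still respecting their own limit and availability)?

4

10 slots to fill and no one can take more than 3, so at least ⌈10/3⌉ = 4 docents are needed.
Xiong, Larsen, Ekwueme, and Yoon alone can cover everything: Feb 16→Ekwueme+Yoon, Feb 17→Larsen, Feb 18→Ekwueme+Yoon, Feb 19→Xiong, Feb 20→Ekwueme, Feb 21→Larsen, Feb 22→Larsen, Feb 23→Xiong.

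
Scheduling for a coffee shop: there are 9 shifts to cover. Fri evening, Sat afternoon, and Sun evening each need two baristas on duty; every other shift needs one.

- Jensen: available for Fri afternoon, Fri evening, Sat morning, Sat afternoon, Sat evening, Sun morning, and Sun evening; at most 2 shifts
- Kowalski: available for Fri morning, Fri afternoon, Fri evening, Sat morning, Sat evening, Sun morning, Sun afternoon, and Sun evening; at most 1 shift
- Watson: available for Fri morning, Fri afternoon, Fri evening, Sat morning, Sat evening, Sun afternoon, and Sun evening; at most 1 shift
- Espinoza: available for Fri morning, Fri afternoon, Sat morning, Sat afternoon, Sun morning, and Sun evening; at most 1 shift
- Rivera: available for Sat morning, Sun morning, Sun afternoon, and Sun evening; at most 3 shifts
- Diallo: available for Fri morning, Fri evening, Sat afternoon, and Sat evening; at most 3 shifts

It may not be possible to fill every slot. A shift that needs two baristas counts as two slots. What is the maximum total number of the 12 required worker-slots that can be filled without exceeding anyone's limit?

11

Total capacity across all baristas is 2+1+1+1+3+3 = 11, and 12 slots are needed, so at most 11 can be filled.
An assignment achieving 11: Fri morning→Diallo, Fri afternoon→Jensen, Fri evening→Watson+Diallo, Sat morning→Rivera, Sat afternoon→Jensen+Espinoza, Sat evening→Diallo, Sun morning→Rivera, Sun afternoon→Kowalski, Sun evening→Rivera.
Loads: Jensen 2/2, Kowalski 1/1, Watson 1/1, Espinoza 1/1, Rivera 3/3, Diallo 3/3.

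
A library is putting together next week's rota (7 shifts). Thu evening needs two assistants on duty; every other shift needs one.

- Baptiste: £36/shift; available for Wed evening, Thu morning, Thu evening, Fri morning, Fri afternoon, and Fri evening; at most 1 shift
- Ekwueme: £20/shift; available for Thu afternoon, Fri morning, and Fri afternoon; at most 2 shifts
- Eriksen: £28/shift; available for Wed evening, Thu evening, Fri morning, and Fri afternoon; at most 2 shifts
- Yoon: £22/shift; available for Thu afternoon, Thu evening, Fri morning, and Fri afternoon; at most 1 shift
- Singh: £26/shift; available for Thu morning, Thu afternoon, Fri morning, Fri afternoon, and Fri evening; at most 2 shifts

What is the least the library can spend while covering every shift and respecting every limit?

£206

Picking the cheapest available assistant for each shift independently would cost £190, but that ignores the shift limits.
An optimal schedule: Wed evening→Baptiste, Thu morning→Singh, Thu afternoon→Ekwueme, Thu evening→Eriksen+Yoon, Fri morning→Ekwueme, Fri afternoon→Eriksen, Fri evening→Singh.
Total: 36 + 26 + 20 + 28 + 22 + 20 + 28 + 26 = £206.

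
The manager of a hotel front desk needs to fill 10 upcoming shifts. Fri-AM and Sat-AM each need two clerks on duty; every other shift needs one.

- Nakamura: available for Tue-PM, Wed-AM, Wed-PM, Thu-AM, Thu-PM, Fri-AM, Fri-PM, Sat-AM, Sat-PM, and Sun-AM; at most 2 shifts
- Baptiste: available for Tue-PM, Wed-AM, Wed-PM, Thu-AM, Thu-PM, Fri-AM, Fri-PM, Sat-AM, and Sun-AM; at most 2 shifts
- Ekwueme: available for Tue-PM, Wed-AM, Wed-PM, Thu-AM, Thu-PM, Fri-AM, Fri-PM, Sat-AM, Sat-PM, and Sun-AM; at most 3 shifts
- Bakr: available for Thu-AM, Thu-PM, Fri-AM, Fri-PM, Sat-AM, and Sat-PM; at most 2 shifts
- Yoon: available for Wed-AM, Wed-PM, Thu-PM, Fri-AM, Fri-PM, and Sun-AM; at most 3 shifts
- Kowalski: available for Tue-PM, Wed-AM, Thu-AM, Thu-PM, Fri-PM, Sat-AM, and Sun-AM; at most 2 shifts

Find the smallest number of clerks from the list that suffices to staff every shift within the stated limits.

5

12 slots to fill and no one can take more than 3, so at least ⌈12/3⌉ = 4 clerks are needed.
Any 4 clerks together have capacity at most 3+3+2+2 = 10 < 12 slots, so 4 can never suffice.
Nakamura, Baptiste, Ekwueme, Bakr, and Yoon alone can cover everything: Tue-PM→Nakamura, Wed-AM→Baptiste, Wed-PM→Baptiste, Thu-AM→Ekwueme, Thu-PM→Yoon, Fri-AM→Bakr+Yoon, Fri-PM→Yoon, Sat-AM→Ekwueme+Bakr, Sat-PM→Nakamura, Sun-AM→Ekwueme.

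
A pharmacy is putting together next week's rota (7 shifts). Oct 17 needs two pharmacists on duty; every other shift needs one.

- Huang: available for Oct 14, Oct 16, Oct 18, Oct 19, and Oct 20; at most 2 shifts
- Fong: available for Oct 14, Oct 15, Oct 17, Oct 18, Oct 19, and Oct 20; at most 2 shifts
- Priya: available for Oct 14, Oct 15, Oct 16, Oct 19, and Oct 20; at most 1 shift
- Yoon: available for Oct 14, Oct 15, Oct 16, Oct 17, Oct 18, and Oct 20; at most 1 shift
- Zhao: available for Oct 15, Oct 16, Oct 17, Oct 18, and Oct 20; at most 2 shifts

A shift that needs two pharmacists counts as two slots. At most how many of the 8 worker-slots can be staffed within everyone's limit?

Total capacity across all pharmacists is 2+2+1+1+2 = 8, and 8 slots are needed, so at most 8 can be filled.
An assignment achieving 8: Oct 14→Huang, Oct 15→Fong, Oct 16→Priya, Oct 17→Fong+Yoon, Oct 18→Zhao, Oct 19→Huang, Oct 20→Zhao.
Loads: Huang 2/2, Fong 2/2, Priya 1/1, Yoon 1/1, Zhao 2/2.

8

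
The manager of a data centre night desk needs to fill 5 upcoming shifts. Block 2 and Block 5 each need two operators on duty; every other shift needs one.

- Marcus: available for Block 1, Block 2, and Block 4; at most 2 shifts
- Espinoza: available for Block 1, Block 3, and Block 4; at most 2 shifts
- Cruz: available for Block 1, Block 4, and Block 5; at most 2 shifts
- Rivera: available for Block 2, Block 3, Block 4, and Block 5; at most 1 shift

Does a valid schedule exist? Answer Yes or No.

Total capacity is 7 and 7 slots are needed, so capacity alone doesn't rule it out.
Shifts {Block 2, Block 5} need 4 worker-slots in total, but the operators available for any of those shifts (Marcus, Cruz, and Rivera) can supply at most 3 among them. So no valid schedule exists.

No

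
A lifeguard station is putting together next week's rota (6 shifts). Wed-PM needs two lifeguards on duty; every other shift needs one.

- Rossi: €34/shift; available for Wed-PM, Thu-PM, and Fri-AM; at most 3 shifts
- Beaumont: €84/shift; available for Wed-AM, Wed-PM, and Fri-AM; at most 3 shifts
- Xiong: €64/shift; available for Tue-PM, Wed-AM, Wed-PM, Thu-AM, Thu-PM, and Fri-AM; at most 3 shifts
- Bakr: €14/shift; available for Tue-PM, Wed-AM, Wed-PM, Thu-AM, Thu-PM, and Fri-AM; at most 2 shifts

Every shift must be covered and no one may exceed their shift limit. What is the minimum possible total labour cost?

€258

Picking the cheapest available lifeguard for each shift independently would cost €118, but that ignores the shift limits.
An optimal schedule: Tue-PM→Bakr, Wed-AM→Xiong, Wed-PM→Rossi+Xiong, Thu-AM→Bakr, Thu-PM→Rossi, Fri-AM→Rossi.
Total: 14 + 64 + 34 + 64 + 14 + 34 + 34 = €258.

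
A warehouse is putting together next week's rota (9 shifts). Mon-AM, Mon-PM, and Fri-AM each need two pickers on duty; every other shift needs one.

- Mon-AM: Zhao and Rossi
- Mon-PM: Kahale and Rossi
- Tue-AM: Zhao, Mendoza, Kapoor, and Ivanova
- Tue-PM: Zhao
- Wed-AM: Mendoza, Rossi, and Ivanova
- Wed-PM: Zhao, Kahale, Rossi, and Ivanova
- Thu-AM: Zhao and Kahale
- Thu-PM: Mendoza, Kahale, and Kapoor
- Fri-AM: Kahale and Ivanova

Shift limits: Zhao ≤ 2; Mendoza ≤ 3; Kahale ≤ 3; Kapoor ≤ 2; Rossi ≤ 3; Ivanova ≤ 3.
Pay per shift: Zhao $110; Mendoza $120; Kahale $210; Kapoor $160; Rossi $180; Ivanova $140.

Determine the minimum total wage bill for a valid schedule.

Mon-AM can only be covered by Zhao and Rossi, so that assignment is forced.
Mon-PM can only be covered by Kahale and Rossi, so that assignment is forced.
Tue-PM can only be covered by Zhao, so that assignment is forced.
Picking the cheapest available picker for each shift independently would cost $1710, but that ignores the shift limits.
An optimal schedule: Mon-AM→Zhao+Rossi, Mon-PM→Rossi+Kahale, Tue-AM→Mendoza, Tue-PM→Zhao, Wed-AM→Mendoza, Wed-PM→Ivanova, Thu-AM→Kahale, Thu-PM→Mendoza, Fri-AM→Ivanova+Kahale.
Total: 110 + 180 + 180 + 210 + 120 + 110 + 120 + 140 + 210 + 120 + 140 + 210 = $1850.

$1850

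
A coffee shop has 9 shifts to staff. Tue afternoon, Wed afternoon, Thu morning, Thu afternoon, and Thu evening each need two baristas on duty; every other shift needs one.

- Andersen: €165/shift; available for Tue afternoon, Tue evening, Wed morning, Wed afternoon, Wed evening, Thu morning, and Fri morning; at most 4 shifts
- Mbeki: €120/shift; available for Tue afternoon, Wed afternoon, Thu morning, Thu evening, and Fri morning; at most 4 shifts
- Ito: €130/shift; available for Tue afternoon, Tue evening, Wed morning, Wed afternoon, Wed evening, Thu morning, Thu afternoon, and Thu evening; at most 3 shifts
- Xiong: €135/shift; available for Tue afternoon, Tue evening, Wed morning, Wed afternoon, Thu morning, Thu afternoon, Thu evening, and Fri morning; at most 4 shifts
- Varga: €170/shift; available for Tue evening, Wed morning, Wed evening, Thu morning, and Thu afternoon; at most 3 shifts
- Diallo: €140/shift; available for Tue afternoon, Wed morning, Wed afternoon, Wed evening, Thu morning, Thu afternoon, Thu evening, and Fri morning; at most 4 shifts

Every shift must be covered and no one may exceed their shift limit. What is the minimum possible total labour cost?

Picking the cheapest available barista for each shift independently would cost €1775, but that ignores the shift limits.
An optimal schedule: Tue afternoon→Mbeki+Xiong, Tue evening→Ito, Wed morning→Ito, Wed afternoon→Mbeki+Diallo, Wed evening→Ito, Thu morning→Xiong+Diallo, Thu afternoon→Xiong+Diallo, Thu evening→Mbeki+Xiong, Fri morning→Mbeki.
Total: 120 + 135 + 130 + 130 + 120 + 140 + 130 + 135 + 140 + 135 + 140 + 120 + 135 + 120 = €1830.

€1830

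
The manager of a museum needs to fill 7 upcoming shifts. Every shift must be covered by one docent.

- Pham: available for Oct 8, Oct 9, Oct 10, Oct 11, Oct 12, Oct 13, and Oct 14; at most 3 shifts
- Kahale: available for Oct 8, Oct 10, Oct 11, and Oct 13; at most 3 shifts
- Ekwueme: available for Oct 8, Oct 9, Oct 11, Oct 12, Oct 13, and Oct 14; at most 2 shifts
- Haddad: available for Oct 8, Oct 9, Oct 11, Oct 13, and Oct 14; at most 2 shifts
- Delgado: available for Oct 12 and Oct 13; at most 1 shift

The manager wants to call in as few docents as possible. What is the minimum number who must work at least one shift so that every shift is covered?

3

7 slots to fill and no one can take more than 3, so at least ⌈7/3⌉ = 3 docents are needed.
Pham, Kahale, and Ekwueme alone can cover everything: Oct 8→Kahale, Oct 9→Pham, Oct 10→Pham, Oct 11→Kahale, Oct 12→Pham, Oct 13→Kahale, Oct 14→Ekwueme.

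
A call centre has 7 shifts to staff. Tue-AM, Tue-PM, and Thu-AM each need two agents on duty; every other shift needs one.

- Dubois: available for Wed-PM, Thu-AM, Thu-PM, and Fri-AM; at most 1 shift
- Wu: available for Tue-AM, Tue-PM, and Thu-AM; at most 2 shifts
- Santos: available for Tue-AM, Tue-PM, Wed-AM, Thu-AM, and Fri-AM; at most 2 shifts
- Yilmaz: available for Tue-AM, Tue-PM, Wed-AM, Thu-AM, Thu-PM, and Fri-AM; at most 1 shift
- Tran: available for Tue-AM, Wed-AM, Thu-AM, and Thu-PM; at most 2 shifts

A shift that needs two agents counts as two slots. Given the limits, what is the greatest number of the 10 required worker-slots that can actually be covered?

Total capacity across all agents is 1+2+2+1+2 = 8, and 10 slots are needed, so at most 8 can be filled.
An assignment achieving 8: Tue-AM→Wu+Tran, Tue-PM→Wu+Santos, Wed-AM→Santos, Wed-PM→Dubois, Thu-AM→Tran, Thu-PM→Yilmaz.
Loads: Dubois 1/1, Wu 2/2, Santos 2/2, Yilmaz 1/1, Tran 2/2.

8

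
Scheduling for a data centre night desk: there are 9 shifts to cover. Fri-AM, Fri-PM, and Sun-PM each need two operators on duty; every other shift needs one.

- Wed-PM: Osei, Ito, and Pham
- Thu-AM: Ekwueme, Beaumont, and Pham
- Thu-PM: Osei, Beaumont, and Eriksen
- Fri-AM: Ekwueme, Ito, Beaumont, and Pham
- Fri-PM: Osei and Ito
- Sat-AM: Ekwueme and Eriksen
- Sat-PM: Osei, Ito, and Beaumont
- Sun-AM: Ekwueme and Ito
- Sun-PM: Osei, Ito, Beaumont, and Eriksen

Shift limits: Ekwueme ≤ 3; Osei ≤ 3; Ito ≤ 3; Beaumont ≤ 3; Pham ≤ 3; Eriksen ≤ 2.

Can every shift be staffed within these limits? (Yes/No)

Fri-PM can only be covered by Osei and Ito, so that assignment is forced.
One valid schedule: Wed-PM→Osei, Thu-AM→Ekwueme, Thu-PM→Osei, Fri-AM→Ito+Beaumont, Fri-PM→Osei+Ito, Sat-AM→Ekwueme, Sat-PM→Ito, Sun-AM→Ekwueme, Sun-PM→Beaumont+Eriksen.
Loads: Ekwueme 3/3, Osei 3/3, Ito 3/3, Beaumont 2/3, Pham 0/3, Eriksen 1/2 — all within limits.

Yes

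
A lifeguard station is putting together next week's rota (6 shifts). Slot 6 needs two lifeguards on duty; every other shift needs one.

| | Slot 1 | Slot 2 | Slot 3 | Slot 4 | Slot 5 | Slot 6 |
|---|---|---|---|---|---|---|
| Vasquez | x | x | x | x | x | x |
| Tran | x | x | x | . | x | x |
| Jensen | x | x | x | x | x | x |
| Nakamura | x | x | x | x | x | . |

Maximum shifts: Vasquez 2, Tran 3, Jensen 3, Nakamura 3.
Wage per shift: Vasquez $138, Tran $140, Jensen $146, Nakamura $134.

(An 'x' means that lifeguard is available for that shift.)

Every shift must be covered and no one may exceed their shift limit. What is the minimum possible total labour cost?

$958

Picking the cheapest available lifeguard for each shift independently would cost $948, but that ignores the shift limits.
An optimal schedule: Slot 1→Nakamura, Slot 2→Nakamura, Slot 3→Vasquez, Slot 4→Nakamura, Slot 5→Tran, Slot 6→Vasquez+Tran.
Total: 134 + 134 + 138 + 134 + 140 + 138 + 140 = $958.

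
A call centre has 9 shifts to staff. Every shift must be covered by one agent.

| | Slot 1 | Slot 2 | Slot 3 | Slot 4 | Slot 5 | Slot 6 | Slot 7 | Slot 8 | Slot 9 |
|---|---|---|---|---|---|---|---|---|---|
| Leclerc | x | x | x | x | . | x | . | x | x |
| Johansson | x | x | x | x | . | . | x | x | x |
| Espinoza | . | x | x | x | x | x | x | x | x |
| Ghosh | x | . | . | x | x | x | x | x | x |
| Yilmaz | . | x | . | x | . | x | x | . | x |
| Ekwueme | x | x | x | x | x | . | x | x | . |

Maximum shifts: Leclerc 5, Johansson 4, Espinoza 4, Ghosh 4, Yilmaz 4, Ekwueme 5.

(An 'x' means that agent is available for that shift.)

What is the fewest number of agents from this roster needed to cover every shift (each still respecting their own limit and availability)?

2

9 slots to fill and no one can take more than 5, so at least ⌈9/5⌉ = 2 agents are needed.
Leclerc and Espinoza alone can cover everything: Slot 1→Leclerc, Slot 2→Leclerc, Slot 3→Leclerc, Slot 4→Leclerc, Slot 5→Espinoza, Slot 6→Leclerc, Slot 7→Espinoza, Slot 8→Espinoza, Slot 9→Espinoza.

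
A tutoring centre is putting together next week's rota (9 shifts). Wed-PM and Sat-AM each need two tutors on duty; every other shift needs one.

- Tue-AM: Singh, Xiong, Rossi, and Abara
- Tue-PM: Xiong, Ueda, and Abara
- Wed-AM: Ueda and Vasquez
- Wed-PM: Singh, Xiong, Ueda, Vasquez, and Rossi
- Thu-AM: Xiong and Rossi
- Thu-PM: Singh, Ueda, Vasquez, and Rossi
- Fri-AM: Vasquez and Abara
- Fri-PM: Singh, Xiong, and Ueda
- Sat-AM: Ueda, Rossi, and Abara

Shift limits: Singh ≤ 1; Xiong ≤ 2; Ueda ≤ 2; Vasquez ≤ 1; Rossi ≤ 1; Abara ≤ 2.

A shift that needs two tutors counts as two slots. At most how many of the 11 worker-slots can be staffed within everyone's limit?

9

Total capacity across all tutors is 1+2+2+1+1+2 = 9, and 11 slots are needed, so at most 9 can be filled.
An assignment achieving 9: Tue-AM→Abara, Tue-PM→Xiong, Wed-AM→Ueda, Thu-AM→Xiong, Thu-PM→Rossi, Fri-AM→Vasquez, Fri-PM→Singh, Sat-AM→Ueda+Abara.
Loads: Singh 1/1, Xiong 2/2, Ueda 2/2, Vasquez 1/1, Rossi 1/1, Abara 2/2.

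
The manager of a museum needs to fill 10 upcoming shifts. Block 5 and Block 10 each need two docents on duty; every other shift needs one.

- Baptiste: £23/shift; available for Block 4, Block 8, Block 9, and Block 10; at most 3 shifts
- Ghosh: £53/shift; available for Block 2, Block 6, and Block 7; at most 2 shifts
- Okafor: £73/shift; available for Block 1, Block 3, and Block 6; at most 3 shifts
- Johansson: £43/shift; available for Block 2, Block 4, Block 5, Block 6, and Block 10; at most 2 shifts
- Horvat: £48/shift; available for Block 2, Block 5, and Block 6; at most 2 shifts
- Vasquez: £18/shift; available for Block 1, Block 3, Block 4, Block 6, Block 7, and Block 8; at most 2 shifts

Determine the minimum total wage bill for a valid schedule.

£466

Block 5 can only be covered by Johansson and Horvat, so that assignment is forced.
Block 9 can only be covered by Baptiste, so that assignment is forced.
Block 10 can only be covered by Baptiste and Johansson, so that assignment is forced.
Picking the cheapest available docent for each shift independently would cost £331, but that ignores the shift limits.
An optimal schedule: Block 1→Vasquez, Block 2→Horvat, Block 3→Okafor, Block 4→Baptiste, Block 5→Johansson+Horvat, Block 6→Ghosh, Block 7→Ghosh, Block 8→Vasquez, Block 9→Baptiste, Block 10→Baptiste+Johansson.
Total: 18 + 48 + 73 + 23 + 43 + 48 + 53 + 53 + 18 + 23 + 23 + 43 = £466.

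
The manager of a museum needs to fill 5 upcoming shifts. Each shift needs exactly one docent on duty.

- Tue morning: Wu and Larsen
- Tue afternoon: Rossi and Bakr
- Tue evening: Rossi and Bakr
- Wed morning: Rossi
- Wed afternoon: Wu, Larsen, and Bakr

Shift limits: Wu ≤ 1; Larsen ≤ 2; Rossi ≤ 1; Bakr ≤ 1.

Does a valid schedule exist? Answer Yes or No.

Total capacity is 5 and 5 slots are needed, so capacity alone doesn't rule it out.
Shifts {Tue afternoon, Tue evening, Wed morning} need 3 worker-slots in total, but the docents available for any of those shifts (Rossi and Bakr) can supply at most 2 among them. So no valid schedule exists.

No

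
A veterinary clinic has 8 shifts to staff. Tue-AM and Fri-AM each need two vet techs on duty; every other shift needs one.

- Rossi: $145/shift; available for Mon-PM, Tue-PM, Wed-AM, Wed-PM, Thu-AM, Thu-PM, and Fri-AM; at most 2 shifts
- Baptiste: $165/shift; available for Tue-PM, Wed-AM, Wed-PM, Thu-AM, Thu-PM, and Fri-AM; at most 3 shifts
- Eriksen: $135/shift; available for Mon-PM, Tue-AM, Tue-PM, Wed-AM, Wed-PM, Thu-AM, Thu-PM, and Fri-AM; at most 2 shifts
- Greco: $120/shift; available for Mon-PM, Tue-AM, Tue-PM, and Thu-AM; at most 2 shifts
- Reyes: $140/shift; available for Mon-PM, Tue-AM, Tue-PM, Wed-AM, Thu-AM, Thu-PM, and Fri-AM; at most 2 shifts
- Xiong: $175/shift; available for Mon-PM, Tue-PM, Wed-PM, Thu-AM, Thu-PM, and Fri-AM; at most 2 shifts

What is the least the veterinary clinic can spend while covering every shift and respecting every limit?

$1410

Picking the cheapest available vet tech for each shift independently would cost $1295, but that ignores the shift limits.
An optimal schedule: Mon-PM→Greco, Tue-AM→Greco+Eriksen, Tue-PM→Reyes, Wed-AM→Eriksen, Wed-PM→Rossi, Thu-AM→Baptiste, Thu-PM→Reyes, Fri-AM→Rossi+Baptiste.
Total: 120 + 120 + 135 + 140 + 135 + 145 + 165 + 140 + 145 + 165 = $1410.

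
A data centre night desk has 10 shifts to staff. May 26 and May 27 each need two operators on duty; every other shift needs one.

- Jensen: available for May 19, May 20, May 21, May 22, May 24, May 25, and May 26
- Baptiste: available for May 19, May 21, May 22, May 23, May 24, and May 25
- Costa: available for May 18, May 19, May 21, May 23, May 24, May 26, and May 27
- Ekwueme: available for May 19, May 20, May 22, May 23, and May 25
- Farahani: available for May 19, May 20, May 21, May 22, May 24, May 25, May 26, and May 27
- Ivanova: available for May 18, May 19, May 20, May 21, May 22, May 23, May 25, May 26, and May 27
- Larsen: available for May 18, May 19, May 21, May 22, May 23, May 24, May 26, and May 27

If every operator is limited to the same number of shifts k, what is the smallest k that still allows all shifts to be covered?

With 7 operators and 12 worker-slots to fill, someone must work at least ⌈12/7⌉ = 2 shifts, so k ≥ 2.
k = 2 works: May 18→Costa, May 19→Ekwueme, May 20→Jensen, May 21→Costa, May 22→Ekwueme, May 23→Baptiste, May 24→Jensen, May 25→Baptiste, May 26→Farahani+Ivanova, May 27→Farahani+Ivanova.
Loads: Jensen 2, Baptiste 2, Costa 2, Ekwueme 2, Farahani 2, Ivanova 2, Larsen 0 — all ≤ 2.

2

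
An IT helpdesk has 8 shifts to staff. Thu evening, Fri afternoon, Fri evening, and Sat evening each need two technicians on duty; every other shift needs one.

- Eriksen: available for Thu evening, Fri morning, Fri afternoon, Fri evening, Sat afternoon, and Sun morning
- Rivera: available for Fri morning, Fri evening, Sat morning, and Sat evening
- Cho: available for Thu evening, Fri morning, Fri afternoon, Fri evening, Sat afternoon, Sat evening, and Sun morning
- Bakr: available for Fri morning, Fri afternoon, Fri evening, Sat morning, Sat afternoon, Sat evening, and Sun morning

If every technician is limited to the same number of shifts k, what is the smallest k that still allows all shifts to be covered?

With 4 technicians and 12 worker-slots to fill, someone must work at least ⌈12/4⌉ = 3 shifts, so k ≥ 3.
k = 3 works: Thu evening→Eriksen+Cho, Fri morning→Bakr, Fri afternoon→Eriksen+Cho, Fri evening→Rivera+Bakr, Sat morning→Rivera, Sat afternoon→Eriksen, Sat evening→Rivera+Cho, Sun morning→Bakr.
Loads: Eriksen 3, Rivera 3, Cho 3, Bakr 3 — all ≤ 3.

3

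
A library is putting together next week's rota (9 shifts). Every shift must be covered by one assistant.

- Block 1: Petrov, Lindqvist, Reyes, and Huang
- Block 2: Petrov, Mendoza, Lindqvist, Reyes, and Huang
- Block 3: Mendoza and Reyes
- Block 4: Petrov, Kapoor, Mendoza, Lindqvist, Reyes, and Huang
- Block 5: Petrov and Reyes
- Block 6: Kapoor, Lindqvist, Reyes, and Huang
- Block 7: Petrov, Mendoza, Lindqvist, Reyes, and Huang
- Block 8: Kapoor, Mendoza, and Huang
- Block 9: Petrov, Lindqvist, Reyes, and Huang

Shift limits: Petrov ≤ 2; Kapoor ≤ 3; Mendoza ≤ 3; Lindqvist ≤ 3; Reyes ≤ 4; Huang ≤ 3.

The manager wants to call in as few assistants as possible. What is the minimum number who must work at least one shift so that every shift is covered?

9 slots to fill and no one can take more than 4, so at least ⌈9/4⌉ = 3 assistants are needed.
Petrov, Kapoor, and Reyes alone can cover everything: Block 1→Petrov, Block 2→Petrov, Block 3→Reyes, Block 4→Kapoor, Block 5→Reyes, Block 6→Kapoor, Block 7→Reyes, Block 8→Kapoor, Block 9→Reyes.

3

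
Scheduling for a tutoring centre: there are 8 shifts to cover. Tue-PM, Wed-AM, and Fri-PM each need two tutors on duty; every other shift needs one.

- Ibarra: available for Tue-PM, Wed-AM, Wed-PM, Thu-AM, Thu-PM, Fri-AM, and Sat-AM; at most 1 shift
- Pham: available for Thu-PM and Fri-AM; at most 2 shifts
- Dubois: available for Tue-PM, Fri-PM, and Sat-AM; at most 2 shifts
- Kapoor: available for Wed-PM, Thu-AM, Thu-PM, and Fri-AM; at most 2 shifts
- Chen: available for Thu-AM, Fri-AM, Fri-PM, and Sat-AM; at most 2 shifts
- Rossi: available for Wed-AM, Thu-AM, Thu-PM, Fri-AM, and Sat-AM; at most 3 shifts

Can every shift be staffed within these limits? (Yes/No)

No

Total capacity is 12 and 11 slots are needed, so capacity alone doesn't rule it out.
Shifts {Tue-PM, Wed-AM} need 4 worker-slots in total, but the tutors available for any of those shifts (Ibarra, Dubois, and Rossi) can supply at most 3 among them. So no valid schedule exists.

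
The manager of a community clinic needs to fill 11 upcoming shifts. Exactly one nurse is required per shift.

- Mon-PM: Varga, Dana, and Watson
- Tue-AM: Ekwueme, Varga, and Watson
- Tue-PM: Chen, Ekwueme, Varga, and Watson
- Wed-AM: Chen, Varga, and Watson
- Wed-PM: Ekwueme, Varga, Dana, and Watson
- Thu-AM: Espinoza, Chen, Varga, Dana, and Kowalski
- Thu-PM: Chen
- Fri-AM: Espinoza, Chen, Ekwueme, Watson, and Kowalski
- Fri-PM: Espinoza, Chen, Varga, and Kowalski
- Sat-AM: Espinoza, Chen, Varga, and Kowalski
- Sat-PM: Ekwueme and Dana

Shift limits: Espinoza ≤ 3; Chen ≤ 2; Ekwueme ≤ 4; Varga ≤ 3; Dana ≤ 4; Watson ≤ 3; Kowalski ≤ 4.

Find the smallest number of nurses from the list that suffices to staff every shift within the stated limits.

4

11 slots to fill and no one can take more than 4, so at least ⌈11/4⌉ = 3 nurses are needed.
No set of 3 nurses can cover every shift (each such set leaves at least one shift with no one available or exceeds a cap).
Espinoza, Chen, Ekwueme, and Varga alone can cover everything: Mon-PM→Varga, Tue-AM→Ekwueme, Tue-PM→Ekwueme, Wed-AM→Chen, Wed-PM→Ekwueme, Thu-AM→Espinoza, Thu-PM→Chen, Fri-AM→Espinoza, Fri-PM→Espinoza, Sat-AM→Varga, Sat-PM→Ekwueme.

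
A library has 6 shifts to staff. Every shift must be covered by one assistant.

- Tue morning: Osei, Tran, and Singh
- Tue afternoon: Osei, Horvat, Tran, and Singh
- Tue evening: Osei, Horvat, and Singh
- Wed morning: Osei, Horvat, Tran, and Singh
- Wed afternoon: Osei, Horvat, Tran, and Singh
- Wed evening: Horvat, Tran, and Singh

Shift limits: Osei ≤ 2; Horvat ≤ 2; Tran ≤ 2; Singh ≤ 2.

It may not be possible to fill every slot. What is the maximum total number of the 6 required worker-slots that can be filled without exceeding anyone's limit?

6

Total capacity across all assistants is 2+2+2+2 = 8, and 6 slots are needed, so at most 6 can be filled.
An assignment achieving 6: Tue morning→Osei, Tue afternoon→Horvat, Tue evening→Osei, Wed morning→Tran, Wed afternoon→Tran, Wed evening→Horvat.
Loads: Osei 2/2, Horvat 2/2, Tran 2/2, Singh 0/2.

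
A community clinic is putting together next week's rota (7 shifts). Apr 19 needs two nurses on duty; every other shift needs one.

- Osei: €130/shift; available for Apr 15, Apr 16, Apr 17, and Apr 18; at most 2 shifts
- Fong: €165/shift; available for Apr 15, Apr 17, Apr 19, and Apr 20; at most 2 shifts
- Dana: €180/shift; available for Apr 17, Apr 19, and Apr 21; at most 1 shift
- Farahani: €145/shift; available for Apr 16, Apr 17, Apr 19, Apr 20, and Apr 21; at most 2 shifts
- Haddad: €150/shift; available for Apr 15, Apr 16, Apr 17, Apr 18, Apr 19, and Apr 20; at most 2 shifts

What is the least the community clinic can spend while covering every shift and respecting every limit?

Picking the cheapest available nurse for each shift independently would cost €1105, but that ignores the shift limits.
An optimal schedule: Apr 15→Osei, Apr 16→Farahani, Apr 17→Fong, Apr 18→Osei, Apr 19→Haddad+Fong, Apr 20→Haddad, Apr 21→Farahani.
Total: 130 + 145 + 165 + 130 + 150 + 165 + 150 + 145 = €1180.

€1180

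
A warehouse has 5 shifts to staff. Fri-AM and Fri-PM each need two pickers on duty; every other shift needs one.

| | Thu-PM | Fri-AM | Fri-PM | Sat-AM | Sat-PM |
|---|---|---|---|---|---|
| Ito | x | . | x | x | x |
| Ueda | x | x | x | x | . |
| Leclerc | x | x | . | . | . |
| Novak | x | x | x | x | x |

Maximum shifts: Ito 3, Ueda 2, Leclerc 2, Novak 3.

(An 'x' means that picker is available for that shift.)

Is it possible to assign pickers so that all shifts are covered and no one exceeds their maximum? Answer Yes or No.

Yes

One valid schedule: Thu-PM→Leclerc, Fri-AM→Ueda+Leclerc, Fri-PM→Ito+Ueda, Sat-AM→Ito, Sat-PM→Ito.
Loads: Ito 3/3, Ueda 2/2, Leclerc 2/2, Novak 0/3 — all within limits.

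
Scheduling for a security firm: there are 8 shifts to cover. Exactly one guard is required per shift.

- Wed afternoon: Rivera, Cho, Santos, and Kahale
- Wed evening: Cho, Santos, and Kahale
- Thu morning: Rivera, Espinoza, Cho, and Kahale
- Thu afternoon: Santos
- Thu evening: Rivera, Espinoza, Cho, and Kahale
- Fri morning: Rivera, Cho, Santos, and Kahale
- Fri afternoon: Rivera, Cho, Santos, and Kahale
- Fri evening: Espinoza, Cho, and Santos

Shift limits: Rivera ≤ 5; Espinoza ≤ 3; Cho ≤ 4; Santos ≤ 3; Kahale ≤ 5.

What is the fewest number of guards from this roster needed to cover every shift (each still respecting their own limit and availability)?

8 slots to fill and no one can take more than 5, so at least ⌈8/5⌉ = 2 guards are needed.
Rivera and Santos alone can cover everything: Wed afternoon→Rivera, Wed evening→Santos, Thu morning→Rivera, Thu afternoon→Santos, Thu evening→Rivera, Fri morning→Rivera, Fri afternoon→Rivera, Fri evening→Santos.

2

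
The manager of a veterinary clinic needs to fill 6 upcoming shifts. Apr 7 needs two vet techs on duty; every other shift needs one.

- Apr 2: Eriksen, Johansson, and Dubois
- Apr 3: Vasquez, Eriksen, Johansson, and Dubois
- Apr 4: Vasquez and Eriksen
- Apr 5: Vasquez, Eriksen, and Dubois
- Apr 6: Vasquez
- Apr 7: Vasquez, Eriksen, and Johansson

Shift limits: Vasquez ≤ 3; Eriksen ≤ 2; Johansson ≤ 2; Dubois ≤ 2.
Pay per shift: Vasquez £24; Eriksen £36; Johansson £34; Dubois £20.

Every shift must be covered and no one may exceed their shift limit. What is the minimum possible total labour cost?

Apr 6 can only be covered by Vasquez, so that assignment is forced.
Picking the cheapest available vet tech for each shift independently would cost £166, but that ignores the shift limits.
An optimal schedule: Apr 2→Dubois, Apr 3→Johansson, Apr 4→Vasquez, Apr 5→Dubois, Apr 6→Vasquez, Apr 7→Vasquez+Johansson.
Total: 20 + 34 + 24 + 20 + 24 + 24 + 34 = £180.

£180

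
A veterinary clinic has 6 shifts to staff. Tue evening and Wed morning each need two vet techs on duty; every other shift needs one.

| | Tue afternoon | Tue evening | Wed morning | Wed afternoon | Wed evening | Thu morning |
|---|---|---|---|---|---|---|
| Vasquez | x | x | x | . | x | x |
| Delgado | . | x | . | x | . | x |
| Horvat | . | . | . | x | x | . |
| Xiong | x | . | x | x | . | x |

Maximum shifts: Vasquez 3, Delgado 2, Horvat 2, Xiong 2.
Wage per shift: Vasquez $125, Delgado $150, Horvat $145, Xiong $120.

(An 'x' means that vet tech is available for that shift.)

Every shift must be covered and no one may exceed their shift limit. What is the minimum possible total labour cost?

$1055

Tue evening can only be covered by Vasquez and Delgado, so that assignment is forced.
Wed morning can only be covered by Vasquez and Xiong, so that assignment is forced.
Picking the cheapest available vet tech for each shift independently would cost $1005, but that ignores the shift limits.
An optimal schedule: Tue afternoon→Xiong, Tue evening→Vasquez+Delgado, Wed morning→Xiong+Vasquez, Wed afternoon→Horvat, Wed evening→Horvat, Thu morning→Vasquez.
Total: 120 + 125 + 150 + 120 + 125 + 145 + 145 + 125 = $1055.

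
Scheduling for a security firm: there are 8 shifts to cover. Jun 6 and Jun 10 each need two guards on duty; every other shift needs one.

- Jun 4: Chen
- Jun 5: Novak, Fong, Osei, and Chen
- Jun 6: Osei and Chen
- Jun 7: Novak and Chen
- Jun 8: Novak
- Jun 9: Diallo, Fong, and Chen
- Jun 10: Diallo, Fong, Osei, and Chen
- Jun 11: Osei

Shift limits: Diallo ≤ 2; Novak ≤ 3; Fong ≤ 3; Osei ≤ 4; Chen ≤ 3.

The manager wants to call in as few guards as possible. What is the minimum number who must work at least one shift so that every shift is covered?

4

10 slots to fill and no one can take more than 4, so at least ⌈10/4⌉ = 3 guards are needed.
No set of 3 guards can cover every shift (each such set leaves at least one shift with no one available or exceeds a cap).
Diallo, Novak, Osei, and Chen alone can cover everything: Jun 4→Chen, Jun 5→Novak, Jun 6→Osei+Chen, Jun 7→Novak, Jun 8→Novak, Jun 9→Diallo, Jun 10→Diallo+Osei, Jun 11→Osei.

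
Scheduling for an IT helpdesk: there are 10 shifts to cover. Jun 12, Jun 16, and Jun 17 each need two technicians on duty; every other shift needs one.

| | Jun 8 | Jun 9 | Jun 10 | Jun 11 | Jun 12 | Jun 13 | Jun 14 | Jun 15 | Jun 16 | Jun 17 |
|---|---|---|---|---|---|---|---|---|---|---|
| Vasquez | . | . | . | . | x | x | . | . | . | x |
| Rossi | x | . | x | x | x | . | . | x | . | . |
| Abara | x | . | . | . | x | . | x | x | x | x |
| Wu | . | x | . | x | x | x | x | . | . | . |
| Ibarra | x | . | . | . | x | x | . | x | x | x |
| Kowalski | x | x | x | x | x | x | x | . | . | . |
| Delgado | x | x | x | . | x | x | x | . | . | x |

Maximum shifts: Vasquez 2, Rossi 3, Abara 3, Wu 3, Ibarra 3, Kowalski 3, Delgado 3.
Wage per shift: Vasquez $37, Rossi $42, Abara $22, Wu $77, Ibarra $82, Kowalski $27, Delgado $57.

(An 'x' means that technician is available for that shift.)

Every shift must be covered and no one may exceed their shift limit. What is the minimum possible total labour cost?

Jun 16 can only be covered by Abara and Ibarra, so that assignment is forced.
Picking the cheapest available technician for each shift independently would cost $386, but that ignores the shift limits.
An optimal schedule: Jun 8→Rossi, Jun 9→Kowalski, Jun 10→Kowalski, Jun 11→Kowalski, Jun 12→Rossi+Delgado, Jun 13→Vasquez, Jun 14→Abara, Jun 15→Rossi, Jun 16→Abara+Ibarra, Jun 17→Abara+Vasquez.
Total: 42 + 27 + 27 + 27 + 42 + 57 + 37 + 22 + 42 + 22 + 82 + 22 + 37 = $486.

$486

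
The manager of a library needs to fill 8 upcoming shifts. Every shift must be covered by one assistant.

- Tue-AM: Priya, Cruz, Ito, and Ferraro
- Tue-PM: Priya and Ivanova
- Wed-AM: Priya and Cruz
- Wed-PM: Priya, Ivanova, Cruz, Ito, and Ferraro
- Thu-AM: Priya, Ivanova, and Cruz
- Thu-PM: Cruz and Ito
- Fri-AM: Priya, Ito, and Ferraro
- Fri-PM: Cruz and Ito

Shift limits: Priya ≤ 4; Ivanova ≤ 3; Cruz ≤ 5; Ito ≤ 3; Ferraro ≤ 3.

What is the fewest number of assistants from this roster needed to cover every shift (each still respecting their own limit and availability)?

8 slots to fill and no one can take more than 5, so at least ⌈8/5⌉ = 2 assistants are needed.
Priya and Cruz alone can cover everything: Tue-AM→Priya, Tue-PM→Priya, Wed-AM→Priya, Wed-PM→Cruz, Thu-AM→Cruz, Thu-PM→Cruz, Fri-AM→Priya, Fri-PM→Cruz.

2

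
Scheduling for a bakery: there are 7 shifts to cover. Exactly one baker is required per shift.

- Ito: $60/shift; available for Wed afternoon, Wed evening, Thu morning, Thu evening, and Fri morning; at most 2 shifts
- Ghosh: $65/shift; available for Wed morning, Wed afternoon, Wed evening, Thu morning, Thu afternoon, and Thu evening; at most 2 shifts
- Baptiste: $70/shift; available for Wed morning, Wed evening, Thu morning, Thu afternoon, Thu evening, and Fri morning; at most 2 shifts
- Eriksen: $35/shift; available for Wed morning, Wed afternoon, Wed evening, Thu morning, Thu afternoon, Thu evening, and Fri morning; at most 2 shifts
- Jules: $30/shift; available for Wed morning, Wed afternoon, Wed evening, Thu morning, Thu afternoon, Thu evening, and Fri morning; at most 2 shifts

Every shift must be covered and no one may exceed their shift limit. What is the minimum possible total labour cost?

$315

Picking the cheapest available baker for each shift independently would cost $210, but that ignores the shift limits.
An optimal schedule: Wed morning→Jules, Wed afternoon→Jules, Wed evening→Ito, Thu morning→Ito, Thu afternoon→Eriksen, Thu evening→Ghosh, Fri morning→Eriksen.
Total: 30 + 30 + 60 + 60 + 35 + 65 + 35 = $315.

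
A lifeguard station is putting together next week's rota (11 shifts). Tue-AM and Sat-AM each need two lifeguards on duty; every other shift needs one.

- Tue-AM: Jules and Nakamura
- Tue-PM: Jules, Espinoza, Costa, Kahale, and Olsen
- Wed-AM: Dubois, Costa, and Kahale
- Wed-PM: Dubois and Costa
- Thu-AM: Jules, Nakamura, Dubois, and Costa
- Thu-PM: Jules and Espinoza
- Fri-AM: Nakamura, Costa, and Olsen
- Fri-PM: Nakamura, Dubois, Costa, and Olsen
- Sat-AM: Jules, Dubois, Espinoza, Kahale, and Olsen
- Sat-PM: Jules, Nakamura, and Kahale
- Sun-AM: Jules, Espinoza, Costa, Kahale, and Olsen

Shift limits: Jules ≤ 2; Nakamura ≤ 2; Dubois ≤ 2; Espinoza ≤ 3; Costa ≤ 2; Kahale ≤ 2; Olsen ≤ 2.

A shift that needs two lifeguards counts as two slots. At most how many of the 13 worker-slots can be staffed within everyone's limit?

13

Total capacity across all lifeguards is 2+2+2+3+2+2+2 = 15, and 13 slots are needed, so at most 13 can be filled.
An assignment achieving 13: Tue-AM→Jules+Nakamura, Tue-PM→Espinoza, Wed-AM→Dubois, Wed-PM→Dubois, Thu-AM→Costa, Thu-PM→Jules, Fri-AM→Nakamura, Fri-PM→Costa, Sat-AM→Espinoza+Kahale, Sat-PM→Kahale, Sun-AM→Espinoza.
Loads: Jules 2/2, Nakamura 2/2, Dubois 2/2, Espinoza 3/3, Costa 2/2, Kahale 2/2, Olsen 0/2.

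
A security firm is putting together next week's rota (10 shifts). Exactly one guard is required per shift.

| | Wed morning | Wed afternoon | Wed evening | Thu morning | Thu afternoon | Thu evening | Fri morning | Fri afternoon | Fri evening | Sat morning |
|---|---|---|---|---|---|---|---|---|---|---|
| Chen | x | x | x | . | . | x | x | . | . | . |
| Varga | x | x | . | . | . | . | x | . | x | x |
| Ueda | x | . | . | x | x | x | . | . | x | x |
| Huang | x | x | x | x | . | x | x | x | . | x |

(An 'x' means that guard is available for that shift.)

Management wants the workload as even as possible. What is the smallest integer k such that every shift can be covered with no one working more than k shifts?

3

With 4 guards and 10 worker-slots to fill, someone must work at least ⌈10/4⌉ = 3 shifts, so k ≥ 3.
k = 3 works: Wed morning→Ueda, Wed afternoon→Chen, Wed evening→Chen, Thu morning→Ueda, Thu afternoon→Ueda, Thu evening→Chen, Fri morning→Varga, Fri afternoon→Huang, Fri evening→Varga, Sat morning→Varga.
Loads: Chen 3, Varga 3, Ueda 3, Huang 1 — all ≤ 3.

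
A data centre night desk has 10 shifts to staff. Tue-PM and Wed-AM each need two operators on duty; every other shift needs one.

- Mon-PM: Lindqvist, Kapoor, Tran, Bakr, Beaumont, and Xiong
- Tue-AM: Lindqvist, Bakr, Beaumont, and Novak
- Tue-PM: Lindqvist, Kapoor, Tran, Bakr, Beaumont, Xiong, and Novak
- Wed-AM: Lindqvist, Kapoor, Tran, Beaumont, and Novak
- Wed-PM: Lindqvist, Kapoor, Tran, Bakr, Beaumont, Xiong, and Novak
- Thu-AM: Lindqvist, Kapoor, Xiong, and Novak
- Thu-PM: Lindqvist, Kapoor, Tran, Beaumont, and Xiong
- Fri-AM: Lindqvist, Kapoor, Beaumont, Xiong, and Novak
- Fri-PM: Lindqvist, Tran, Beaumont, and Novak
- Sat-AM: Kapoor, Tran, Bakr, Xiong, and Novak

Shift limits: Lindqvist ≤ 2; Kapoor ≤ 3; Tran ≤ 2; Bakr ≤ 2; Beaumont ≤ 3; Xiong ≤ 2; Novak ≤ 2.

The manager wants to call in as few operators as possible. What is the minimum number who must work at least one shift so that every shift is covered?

5

12 slots to fill and no one can take more than 3, so at least ⌈12/3⌉ = 4 operators are needed.
Any 4 operators together have capacity at most 3+3+2+2 = 10 < 12 slots, so 4 can never suffice.
Lindqvist, Kapoor, Tran, Bakr, and Beaumont alone can cover everything: Mon-PM→Bakr, Tue-AM→Lindqvist, Tue-PM→Bakr+Beaumont, Wed-AM→Tran+Beaumont, Wed-PM→Beaumont, Thu-AM→Lindqvist, Thu-PM→Kapoor, Fri-AM→Kapoor, Fri-PM→Tran, Sat-AM→Kapoor.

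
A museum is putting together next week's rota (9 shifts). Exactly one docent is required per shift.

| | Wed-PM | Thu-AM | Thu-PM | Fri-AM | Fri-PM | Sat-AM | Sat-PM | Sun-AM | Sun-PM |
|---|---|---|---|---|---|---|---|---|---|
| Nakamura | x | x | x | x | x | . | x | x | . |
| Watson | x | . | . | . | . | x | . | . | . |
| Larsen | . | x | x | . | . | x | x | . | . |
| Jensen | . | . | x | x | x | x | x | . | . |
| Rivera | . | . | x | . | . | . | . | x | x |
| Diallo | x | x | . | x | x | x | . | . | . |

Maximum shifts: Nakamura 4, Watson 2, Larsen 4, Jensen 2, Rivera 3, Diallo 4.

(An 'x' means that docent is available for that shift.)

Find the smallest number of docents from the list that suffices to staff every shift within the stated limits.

9 slots to fill and no one can take more than 4, so at least ⌈9/4⌉ = 3 docents are needed.
Nakamura, Watson, and Rivera alone can cover everything: Wed-PM→Watson, Thu-AM→Nakamura, Thu-PM→Rivera, Fri-AM→Nakamura, Fri-PM→Nakamura, Sat-AM→Watson, Sat-PM→Nakamura, Sun-AM→Rivera, Sun-PM→Rivera.

3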